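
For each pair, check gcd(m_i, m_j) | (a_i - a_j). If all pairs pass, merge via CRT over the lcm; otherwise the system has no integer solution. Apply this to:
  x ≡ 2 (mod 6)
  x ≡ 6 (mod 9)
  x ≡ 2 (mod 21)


Moduli 6, 9, 21 are not pairwise coprime, so CRT works modulo lcm(m_i) when all pairwise compatibility conditions hold.
Pairwise compatibility: gcd(m_i, m_j) must divide a_i - a_j for every pair.
Merge one congruence at a time:
  Start: x ≡ 2 (mod 6).
  Combine with x ≡ 6 (mod 9): gcd(6, 9) = 3, and 6 - 2 = 4 is NOT divisible by 3.
    ⇒ system is inconsistent (no integer solution).

No solution (the system is inconsistent).


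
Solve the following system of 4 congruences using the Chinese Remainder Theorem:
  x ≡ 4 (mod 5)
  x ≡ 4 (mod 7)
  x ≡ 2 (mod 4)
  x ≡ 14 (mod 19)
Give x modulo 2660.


Product of moduli M = 5 · 7 · 4 · 19 = 2660.
Merge one congruence at a time:
  Start: x ≡ 4 (mod 5).
  Combine with x ≡ 4 (mod 7); new modulus lcm = 35.
    Write x = 4 + 5·t and substitute into x ≡ 4 (mod 7): 5·t ≡ 4 − 4 = 0 (mod 7).
    The inverse of 5 mod 7 is 3 (since 5·3 = 15 = 2·7 + 1), so t ≡ 3·0 = 0 ≡ 0 (mod 7).
    Then x = 4 + 5·0 = 4, valid modulo lcm(5, 7) = 35: x ≡ 4 (mod 35).
  Combine with x ≡ 2 (mod 4); new modulus lcm = 140.
    Write x = 4 + 35·t and substitute into x ≡ 2 (mod 4): 35·t ≡ 2 − 4 = -2 (mod 4).
    Reduce coefficients mod 4: 3·t ≡ 2 (mod 4).
    The inverse of 3 mod 4 is 3 (since 3·3 = 9 = 2·4 + 1), so t ≡ 3·2 = 6 ≡ 2 (mod 4).
    Then x = 4 + 35·2 = 74, valid modulo lcm(35, 4) = 140: x ≡ 74 (mod 140).
  Combine with x ≡ 14 (mod 19); new modulus lcm = 2660.
    Write x = 74 + 140·t and substitute into x ≡ 14 (mod 19): 140·t ≡ 14 − 74 = -60 (mod 19).
    Reduce coefficients mod 19: 7·t ≡ 16 (mod 19).
    The inverse of 7 mod 19 is 11 (since 7·11 = 77 = 4·19 + 1), so t ≡ 11·16 = 176 ≡ 5 (mod 19).
    Then x = 74 + 140·5 = 774, valid modulo lcm(140, 19) = 2660: x ≡ 774 (mod 2660).
Verify against each original: 774 mod 5 = 4, 774 mod 7 = 4, 774 mod 4 = 2, 774 mod 19 = 14.

x ≡ 774 (mod 2660).


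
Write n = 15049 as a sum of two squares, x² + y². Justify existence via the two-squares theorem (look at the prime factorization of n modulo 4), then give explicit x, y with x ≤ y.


Step 1: Factor n = 15049 = 101 · 149.
Step 2: Check the mod-4 condition on each prime factor: 101 ≡ 1 (mod 4), exponent 1; 149 ≡ 1 (mod 4), exponent 1.
All primes ≡ 3 (mod 4) appear to even exponent (or don't appear), so by the two-squares theorem n IS expressible as a sum of two squares.
Step 3: Build a representation. Here n = 101 · 149 is a product of primes ≡ 1 (mod 4). Each prime p ≡ 1 (mod 4) is itself a sum of two squares; find a² by testing p − a² for a perfect square:
  101: 101 − 1² = 100 = 10² ⇒ 101 = 1² + 10².
  149: 149 − 1² = 148, 149 − 2² = 145, 149 − 3² = 140, 149 − 4² = 133, 149 − 5² = 124, 149 − 6² = 113, 149 − 7² = 100 = 10² ⇒ 149 = 7² + 10².
  Combine using the Brahmagupta–Fibonacci identity (a² + b²)(c² + d²) = (ac − bd)² + (ad + bc)² = (ac + bd)² + (ad − bc)²:
  101 · 149 = 15049: from (1² + 10²)(7² + 10²), take (1·7 − 10·10, 1·10 + 10·7) = (7 − 100, 10 + 70) = (-93, 80); dropping signs (only squares matter) gives (93, 80); check 93² + 80² = 8649 + 6400 = 15049 ✓.
Step 4: Order so x ≤ y and verify: 80² + 93² = 6400 + 8649 = 15049 = n. ✓

n = 15049 = 80² + 93² (one valid representation with x ≤ y).


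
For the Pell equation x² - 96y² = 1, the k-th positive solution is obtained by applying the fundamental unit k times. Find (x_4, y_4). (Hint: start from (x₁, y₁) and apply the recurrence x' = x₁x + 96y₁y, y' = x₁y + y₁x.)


Step 1: Find the fundamental solution (x₁, y₁) of x² - 96y² = 1.
  Expand √96 as a continued fraction. a₀ = ⌊√96⌋ = 9; iterate m_{k+1} = d_k·a_k − m_k, d_{k+1} = (96 − m_{k+1}²)/d_k, a_{k+1} = ⌊(a₀ + m_{k+1})/d_{k+1}⌋ (starting m₀ = 0, d₀ = 1), with convergents p_k = a_k·p_{k-1} + p_{k-2}, q_k = a_k·q_{k-1} + q_{k-2} (p₋₁ = 1, q₋₁ = 0):
  k = 0: a₀ = 9; p₀/q₀ = 9/1; p₀² − 96·q₀² = 81 − 96 = -15.
  k = 1: m = 9, d = 15, a = ⌊(9 + 9)/15⌋ = 1; p/q = (1·9 + 1)/(1·1 + 0) = 10/1; p² − 96·q² = 100 − 96 = 4.
  k = 2: m = 6, d = 4, a = ⌊(9 + 6)/4⌋ = 3; p/q = (3·10 + 9)/(3·1 + 1) = 39/4; p² − 96·q² = 1521 − 1536 = -15.
  k = 3: m = 6, d = 15, a = ⌊(9 + 6)/15⌋ = 1; p/q = (1·39 + 10)/(1·4 + 1) = 49/5; p² − 96·q² = 2401 − 2400 = 1.
  The first convergent with p² − 96·q² = 1 gives the fundamental solution (x₁, y₁) = (49, 5).
Step 2: Apply the recurrence (x_{n+1}, y_{n+1}) = (x₁x_n + 96y₁y_n, x₁y_n + y₁x_n) repeatedly.
  From (x_1, y_1) = (49, 5): x_2 = 49·49 + 96·5·5 = 4801; y_2 = 49·5 + 5·49 = 490.
  From (x_2, y_2) = (4801, 490): x_3 = 49·4801 + 96·5·490 = 470449; y_3 = 49·490 + 5·4801 = 48015.
  From (x_3, y_3) = (470449, 48015): x_4 = 49·470449 + 96·5·48015 = 46099201; y_4 = 49·48015 + 5·470449 = 4704980.
Step 3: Verify x_4² - 96·y_4² = 2125136332838401 - 2125136332838400 = 1 (should be 1). ✓

(x_1, y_1) = (49, 5); (x_4, y_4) = (46099201, 4704980).


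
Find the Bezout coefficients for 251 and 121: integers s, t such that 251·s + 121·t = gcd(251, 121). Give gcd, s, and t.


Euclidean algorithm on (251, 121) — divide until remainder is 0:
  251 = 2 · 121 + 9
  121 = 13 · 9 + 4
  9 = 2 · 4 + 1
  4 = 4 · 1 + 0
gcd(251, 121) = 1.
Track Bezout coefficients alongside the remainders: start with r₀ = 251 = a·1 + b·0 (s = 1, t = 0) and r₁ = 121 = a·0 + b·1 (s = 0, t = 1); each new remainder r_{k+1} = r_{k-1} − q_k·r_k inherits s_{k+1} = s_{k-1} − q_k·s_k, t_{k+1} = t_{k-1} − q_k·t_k, so r_k = a·s_k + b·t_k at every step:
  q = 2: r = 9, s = 1 − 2·0 = 1, t = 0 − 2·1 = -2  (check: 251·1 + 121·(-2) = 9)
  q = 13: r = 4, s = 0 − 13·1 = -13, t = 1 − 13·(-2) = 27  (check: 251·(-13) + 121·27 = 4)
  q = 2: r = 1, s = 1 − 2·(-13) = 27, t = -2 − 2·27 = -56  (check: 251·27 + 121·(-56) = 1)
The row with r = 1 (the gcd) gives the Bezout coefficients s = 27, t = -56.
Result: 251 · (27) + 121 · (-56) = 1.

gcd(251, 121) = 1; s = 27, t = -56 (check: 251·27 + 121·(-56) = 1).


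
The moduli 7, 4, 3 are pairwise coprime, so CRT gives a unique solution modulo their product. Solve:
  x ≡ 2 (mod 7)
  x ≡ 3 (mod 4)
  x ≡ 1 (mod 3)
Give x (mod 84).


Moduli 7, 4, 3 are pairwise coprime; by CRT there is a unique solution modulo M = 7 · 4 · 3 = 84.
Solve pairwise, accumulating the modulus:
  Start with x ≡ 2 (mod 7).
  Combine with x ≡ 3 (mod 4): since gcd(7, 4) = 1, we get a unique residue mod 28.
    Write x = 2 + 7·t and substitute into x ≡ 3 (mod 4): 7·t ≡ 3 − 2 = 1 (mod 4).
    Reduce coefficients mod 4: 3·t ≡ 1 (mod 4).
    The inverse of 3 mod 4 is 3 (since 3·3 = 9 = 2·4 + 1), so t ≡ 3·1 = 3 ≡ 3 (mod 4).
    Then x = 2 + 7·3 = 23, valid modulo lcm(7, 4) = 28: x ≡ 23 (mod 28).
  Combine with x ≡ 1 (mod 3): since gcd(28, 3) = 1, we get a unique residue mod 84.
    Write x = 23 + 28·t and substitute into x ≡ 1 (mod 3): 28·t ≡ 1 − 23 = -22 (mod 3).
    Reduce coefficients mod 3: 1·t ≡ 2 (mod 3).
    So t ≡ 2 (mod 3).
    Then x = 23 + 28·2 = 79, valid modulo lcm(28, 3) = 84: x ≡ 79 (mod 84).
Verify: 79 mod 7 = 2 ✓, 79 mod 4 = 3 ✓, 79 mod 3 = 1 ✓.

x ≡ 79 (mod 84).


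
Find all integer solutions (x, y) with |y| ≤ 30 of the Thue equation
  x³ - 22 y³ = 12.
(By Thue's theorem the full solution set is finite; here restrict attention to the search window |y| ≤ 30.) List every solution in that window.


The equation is x³ - 22y³ = 12. For fixed y, x³ = 22·y³ + 12, so a solution requires the RHS to be a perfect cube.
Strategy: iterate y from -30 to 30, compute RHS = 22·y³ + 12, and check whether it is a (positive or negative) perfect cube.
Check small values of y:
  y = 0: RHS = 12 is not a perfect cube.
  y = 1: RHS = 34 is not a perfect cube.
  y = -1: RHS = -10 is not a perfect cube.
  y = 2: RHS = 188 is not a perfect cube.
  y = -2: RHS = -164 is not a perfect cube.
  y = 3: RHS = 606 is not a perfect cube.
  y = -3: RHS = -582 is not a perfect cube.
Continuing the search up to |y| = 30 finds no solutions either.
No (x, y) in the scanned range satisfies the equation.

No integer solutions with |y| ≤ 30.


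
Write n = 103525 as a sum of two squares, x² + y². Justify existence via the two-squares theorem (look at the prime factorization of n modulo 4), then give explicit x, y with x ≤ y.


Step 1: Factor n = 103525 = 5^2 · 41 · 101.
Step 2: Check the mod-4 condition on each prime factor: 5 ≡ 1 (mod 4), exponent 2; 41 ≡ 1 (mod 4), exponent 1; 101 ≡ 1 (mod 4), exponent 1.
All primes ≡ 3 (mod 4) appear to even exponent (or don't appear), so by the two-squares theorem n IS expressible as a sum of two squares.
Step 3: Build a representation. Group n = k² · m with k = 5 and m = 41 · 101 = 4141 (a product of primes ≡ 1 (mod 4)); a representation of m scales to one of n via (k·x)² + (k·y)² = k²(x² + y²). Each prime p ≡ 1 (mod 4) is itself a sum of two squares; find a² by testing p − a² for a perfect square:
  41: 41 − 1² = 40, 41 − 2² = 37, 41 − 3² = 32, 41 − 4² = 25 = 5² ⇒ 41 = 4² + 5².
  101: 101 − 1² = 100 = 10² ⇒ 101 = 1² + 10².
  Combine using the Brahmagupta–Fibonacci identity (a² + b²)(c² + d²) = (ac − bd)² + (ad + bc)² = (ac + bd)² + (ad − bc)²:
  41 · 101 = 4141: from (4² + 5²)(1² + 10²), take (4·1 − 5·10, 4·10 + 5·1) = (4 − 50, 40 + 5) = (-46, 45); dropping signs (only squares matter) gives (46, 45); check 46² + 45² = 2116 + 2025 = 4141 ✓.
  Scale by k = 5: (5·46, 5·45) = (230, 225).
Step 4: Order so x ≤ y and verify: 225² + 230² = 50625 + 52900 = 103525 = n. ✓

n = 103525 = 225² + 230² (one valid representation with x ≤ y).


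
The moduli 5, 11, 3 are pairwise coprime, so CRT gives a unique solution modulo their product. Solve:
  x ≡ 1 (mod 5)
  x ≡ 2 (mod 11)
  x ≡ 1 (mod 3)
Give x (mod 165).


Moduli 5, 11, 3 are pairwise coprime; by CRT there is a unique solution modulo M = 5 · 11 · 3 = 165.
Solve pairwise, accumulating the modulus:
  Start with x ≡ 1 (mod 5).
  Combine with x ≡ 2 (mod 11): since gcd(5, 11) = 1, we get a unique residue mod 55.
    Write x = 1 + 5·t and substitute into x ≡ 2 (mod 11): 5·t ≡ 2 − 1 = 1 (mod 11).
    The inverse of 5 mod 11 is 9 (since 5·9 = 45 = 4·11 + 1), so t ≡ 9·1 = 9 ≡ 9 (mod 11).
    Then x = 1 + 5·9 = 46, valid modulo lcm(5, 11) = 55: x ≡ 46 (mod 55).
  Combine with x ≡ 1 (mod 3): since gcd(55, 3) = 1, we get a unique residue mod 165.
    Write x = 46 + 55·t and substitute into x ≡ 1 (mod 3): 55·t ≡ 1 − 46 = -45 (mod 3).
    Reduce coefficients mod 3: 1·t ≡ 0 (mod 3).
    So t ≡ 0 (mod 3).
    Then x = 46 + 55·0 = 46, valid modulo lcm(55, 3) = 165: x ≡ 46 (mod 165).
Verify: 46 mod 5 = 1 ✓, 46 mod 11 = 2 ✓, 46 mod 3 = 1 ✓.

x ≡ 46 (mod 165).


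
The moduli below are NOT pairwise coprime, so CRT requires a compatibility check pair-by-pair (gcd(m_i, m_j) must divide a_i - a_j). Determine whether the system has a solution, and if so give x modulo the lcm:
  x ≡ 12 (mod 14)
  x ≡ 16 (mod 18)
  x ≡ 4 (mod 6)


Moduli 14, 18, 6 are not pairwise coprime, so CRT works modulo lcm(m_i) when all pairwise compatibility conditions hold.
Pairwise compatibility: gcd(m_i, m_j) must divide a_i - a_j for every pair.
Merge one congruence at a time:
  Start: x ≡ 12 (mod 14).
  Combine with x ≡ 16 (mod 18): gcd(14, 18) = 2; 16 - 12 = 4, which IS divisible by 2, so compatible.
    Write x = 12 + 14·t and substitute into x ≡ 16 (mod 18): 14·t ≡ 16 − 12 = 4 (mod 18).
    Divide the congruence (and modulus) by g = 2: 7·t ≡ 2 (mod 9).
    The inverse of 7 mod 9 is 4 (since 7·4 = 28 = 3·9 + 1), so t ≡ 4·2 = 8 ≡ 8 (mod 9).
    Then x = 12 + 14·8 = 124, valid modulo lcm(14, 18) = 126: x ≡ 124 (mod 126).
  Combine with x ≡ 4 (mod 6): gcd(126, 6) = 6; 4 - 124 = -120, which IS divisible by 6, so compatible.
    Write x = 124 + 126·t and substitute into x ≡ 4 (mod 6): 126·t ≡ 4 − 124 = -120 (mod 6).
    Divide the congruence (and modulus) by g = 6: 21·t ≡ -20 (mod 1).
    Modulo 1 every t works; take t = 0.
    Then x = 124 + 126·0 = 124, valid modulo lcm(126, 6) = 126: x ≡ 124 (mod 126).
Verify: 124 mod 14 = 12, 124 mod 18 = 16, 124 mod 6 = 4.

x ≡ 124 (mod 126).


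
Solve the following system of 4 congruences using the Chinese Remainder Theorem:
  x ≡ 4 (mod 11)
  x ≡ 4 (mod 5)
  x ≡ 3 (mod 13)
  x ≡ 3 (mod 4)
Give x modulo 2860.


Product of moduli M = 11 · 5 · 13 · 4 = 2860.
Merge one congruence at a time:
  Start: x ≡ 4 (mod 11).
  Combine with x ≡ 4 (mod 5); new modulus lcm = 55.
    Write x = 4 + 11·t and substitute into x ≡ 4 (mod 5): 11·t ≡ 4 − 4 = 0 (mod 5).
    Reduce coefficients mod 5: 1·t ≡ 0 (mod 5).
    So t ≡ 0 (mod 5).
    Then x = 4 + 11·0 = 4, valid modulo lcm(11, 5) = 55: x ≡ 4 (mod 55).
  Combine with x ≡ 3 (mod 13); new modulus lcm = 715.
    Write x = 4 + 55·t and substitute into x ≡ 3 (mod 13): 55·t ≡ 3 − 4 = -1 (mod 13).
    Reduce coefficients mod 13: 3·t ≡ 12 (mod 13).
    The inverse of 3 mod 13 is 9 (since 3·9 = 27 = 2·13 + 1), so t ≡ 9·12 = 108 ≡ 4 (mod 13).
    Then x = 4 + 55·4 = 224, valid modulo lcm(55, 13) = 715: x ≡ 224 (mod 715).
  Combine with x ≡ 3 (mod 4); new modulus lcm = 2860.
    Write x = 224 + 715·t and substitute into x ≡ 3 (mod 4): 715·t ≡ 3 − 224 = -221 (mod 4).
    Reduce coefficients mod 4: 3·t ≡ 3 (mod 4).
    The inverse of 3 mod 4 is 3 (since 3·3 = 9 = 2·4 + 1), so t ≡ 3·3 = 9 ≡ 1 (mod 4).
    Then x = 224 + 715·1 = 939, valid modulo lcm(715, 4) = 2860: x ≡ 939 (mod 2860).
Verify against each original: 939 mod 11 = 4, 939 mod 5 = 4, 939 mod 13 = 3, 939 mod 4 = 3.

x ≡ 939 (mod 2860).


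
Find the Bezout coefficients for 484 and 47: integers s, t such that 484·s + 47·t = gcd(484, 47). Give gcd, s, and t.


Euclidean algorithm on (484, 47) — divide until remainder is 0:
  484 = 10 · 47 + 14
  47 = 3 · 14 + 5
  14 = 2 · 5 + 4
  5 = 1 · 4 + 1
  4 = 4 · 1 + 0
gcd(484, 47) = 1.
Track Bezout coefficients alongside the remainders: start with r₀ = 484 = a·1 + b·0 (s = 1, t = 0) and r₁ = 47 = a·0 + b·1 (s = 0, t = 1); each new remainder r_{k+1} = r_{k-1} − q_k·r_k inherits s_{k+1} = s_{k-1} − q_k·s_k, t_{k+1} = t_{k-1} − q_k·t_k, so r_k = a·s_k + b·t_k at every step:
  q = 10: r = 14, s = 1 − 10·0 = 1, t = 0 − 10·1 = -10  (check: 484·1 + 47·(-10) = 14)
  q = 3: r = 5, s = 0 − 3·1 = -3, t = 1 − 3·(-10) = 31  (check: 484·(-3) + 47·31 = 5)
  q = 2: r = 4, s = 1 − 2·(-3) = 7, t = -10 − 2·31 = -72  (check: 484·7 + 47·(-72) = 4)
  q = 1: r = 1, s = -3 − 1·7 = -10, t = 31 − 1·(-72) = 103  (check: 484·(-10) + 47·103 = 1)
The row with r = 1 (the gcd) gives the Bezout coefficients s = -10, t = 103.
Result: 484 · (-10) + 47 · (103) = 1.

gcd(484, 47) = 1; s = -10, t = 103 (check: 484·(-10) + 47·103 = 1).


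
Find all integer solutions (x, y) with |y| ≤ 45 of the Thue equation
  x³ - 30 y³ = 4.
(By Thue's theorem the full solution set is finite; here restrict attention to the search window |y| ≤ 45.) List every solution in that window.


The equation is x³ - 30y³ = 4. For fixed y, x³ = 30·y³ + 4, so a solution requires the RHS to be a perfect cube.
Strategy: iterate y from -45 to 45, compute RHS = 30·y³ + 4, and check whether it is a (positive or negative) perfect cube.
Check small values of y:
  y = 0: RHS = 4 is not a perfect cube.
  y = 1: RHS = 34 is not a perfect cube.
  y = -1: RHS = -26 is not a perfect cube.
  y = 2: RHS = 244 is not a perfect cube.
  y = -2: RHS = -236 is not a perfect cube.
  y = 3: RHS = 814 is not a perfect cube.
  y = -3: RHS = -806 is not a perfect cube.
Continuing the search up to |y| = 45 finds no solutions either.
No (x, y) in the scanned range satisfies the equation.

No integer solutions with |y| ≤ 45.


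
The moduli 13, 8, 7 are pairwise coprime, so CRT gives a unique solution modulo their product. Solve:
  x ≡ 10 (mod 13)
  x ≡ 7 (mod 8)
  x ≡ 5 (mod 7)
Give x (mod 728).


Moduli 13, 8, 7 are pairwise coprime; by CRT there is a unique solution modulo M = 13 · 8 · 7 = 728.
Solve pairwise, accumulating the modulus:
  Start with x ≡ 10 (mod 13).
  Combine with x ≡ 7 (mod 8): since gcd(13, 8) = 1, we get a unique residue mod 104.
    Write x = 10 + 13·t and substitute into x ≡ 7 (mod 8): 13·t ≡ 7 − 10 = -3 (mod 8).
    Reduce coefficients mod 8: 5·t ≡ 5 (mod 8).
    The inverse of 5 mod 8 is 5 (since 5·5 = 25 = 3·8 + 1), so t ≡ 5·5 = 25 ≡ 1 (mod 8).
    Then x = 10 + 13·1 = 23, valid modulo lcm(13, 8) = 104: x ≡ 23 (mod 104).
  Combine with x ≡ 5 (mod 7): since gcd(104, 7) = 1, we get a unique residue mod 728.
    Write x = 23 + 104·t and substitute into x ≡ 5 (mod 7): 104·t ≡ 5 − 23 = -18 (mod 7).
    Reduce coefficients mod 7: 6·t ≡ 3 (mod 7).
    The inverse of 6 mod 7 is 6 (since 6·6 = 36 = 5·7 + 1), so t ≡ 6·3 = 18 ≡ 4 (mod 7).
    Then x = 23 + 104·4 = 439, valid modulo lcm(104, 7) = 728: x ≡ 439 (mod 728).
Verify: 439 mod 13 = 10 ✓, 439 mod 8 = 7 ✓, 439 mod 7 = 5 ✓.

x ≡ 439 (mod 728).


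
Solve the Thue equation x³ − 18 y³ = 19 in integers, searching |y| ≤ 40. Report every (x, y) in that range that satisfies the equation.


The equation is x³ - 18y³ = 19. For fixed y, x³ = 18·y³ + 19, so a solution requires the RHS to be a perfect cube.
Strategy: iterate y from -40 to 40, compute RHS = 18·y³ + 19, and check whether it is a (positive or negative) perfect cube.
Check small values of y:
  y = 0: RHS = 19 is not a perfect cube.
  y = 1: RHS = 37 is not a perfect cube.
  y = -1: RHS = 1 = (1)³ ⇒ x = 1 works.
  y = 2: RHS = 163 is not a perfect cube.
  y = -2: RHS = -125 = (-5)³ ⇒ x = -5 works.
  y = 3: RHS = 505 is not a perfect cube.
  y = -3: RHS = -467 is not a perfect cube.
Continuing the search up to |y| = 40 finds no further solutions beyond those listed.
Collected solutions: (1, -1), (-5, -2).

Solutions (with |y| ≤ 40): (1, -1), (-5, -2).


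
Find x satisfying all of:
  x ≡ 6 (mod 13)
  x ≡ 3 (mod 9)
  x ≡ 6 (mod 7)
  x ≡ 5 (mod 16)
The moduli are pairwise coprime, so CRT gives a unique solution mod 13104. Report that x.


Product of moduli M = 13 · 9 · 7 · 16 = 13104.
Merge one congruence at a time:
  Start: x ≡ 6 (mod 13).
  Combine with x ≡ 3 (mod 9); new modulus lcm = 117.
    Write x = 6 + 13·t and substitute into x ≡ 3 (mod 9): 13·t ≡ 3 − 6 = -3 (mod 9).
    Reduce coefficients mod 9: 4·t ≡ 6 (mod 9).
    The inverse of 4 mod 9 is 7 (since 4·7 = 28 = 3·9 + 1), so t ≡ 7·6 = 42 ≡ 6 (mod 9).
    Then x = 6 + 13·6 = 84, valid modulo lcm(13, 9) = 117: x ≡ 84 (mod 117).
  Combine with x ≡ 6 (mod 7); new modulus lcm = 819.
    Write x = 84 + 117·t and substitute into x ≡ 6 (mod 7): 117·t ≡ 6 − 84 = -78 (mod 7).
    Reduce coefficients mod 7: 5·t ≡ 6 (mod 7).
    The inverse of 5 mod 7 is 3 (since 5·3 = 15 = 2·7 + 1), so t ≡ 3·6 = 18 ≡ 4 (mod 7).
    Then x = 84 + 117·4 = 552, valid modulo lcm(117, 7) = 819: x ≡ 552 (mod 819).
  Combine with x ≡ 5 (mod 16); new modulus lcm = 13104.
    Write x = 552 + 819·t and substitute into x ≡ 5 (mod 16): 819·t ≡ 5 − 552 = -547 (mod 16).
    Reduce coefficients mod 16: 3·t ≡ 13 (mod 16).
    The inverse of 3 mod 16 is 11 (since 3·11 = 33 = 2·16 + 1), so t ≡ 11·13 = 143 ≡ 15 (mod 16).
    Then x = 552 + 819·15 = 12837, valid modulo lcm(819, 16) = 13104: x ≡ 12837 (mod 13104).
Verify against each original: 12837 mod 13 = 6, 12837 mod 9 = 3, 12837 mod 7 = 6, 12837 mod 16 = 5.

x ≡ 12837 (mod 13104).


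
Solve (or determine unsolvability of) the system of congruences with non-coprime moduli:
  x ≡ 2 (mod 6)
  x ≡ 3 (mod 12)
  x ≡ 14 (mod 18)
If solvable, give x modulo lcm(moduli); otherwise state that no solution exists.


Moduli 6, 12, 18 are not pairwise coprime, so CRT works modulo lcm(m_i) when all pairwise compatibility conditions hold.
Pairwise compatibility: gcd(m_i, m_j) must divide a_i - a_j for every pair.
Merge one congruence at a time:
  Start: x ≡ 2 (mod 6).
  Combine with x ≡ 3 (mod 12): gcd(6, 12) = 6, and 3 - 2 = 1 is NOT divisible by 6.
    ⇒ system is inconsistent (no integer solution).

No solution (the system is inconsistent).


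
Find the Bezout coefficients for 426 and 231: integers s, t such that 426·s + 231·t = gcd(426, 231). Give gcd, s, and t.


Euclidean algorithm on (426, 231) — divide until remainder is 0:
  426 = 1 · 231 + 195
  231 = 1 · 195 + 36
  195 = 5 · 36 + 15
  36 = 2 · 15 + 6
  15 = 2 · 6 + 3
  6 = 2 · 3 + 0
gcd(426, 231) = 3.
Track Bezout coefficients alongside the remainders: start with r₀ = 426 = a·1 + b·0 (s = 1, t = 0) and r₁ = 231 = a·0 + b·1 (s = 0, t = 1); each new remainder r_{k+1} = r_{k-1} − q_k·r_k inherits s_{k+1} = s_{k-1} − q_k·s_k, t_{k+1} = t_{k-1} − q_k·t_k, so r_k = a·s_k + b·t_k at every step:
  q = 1: r = 195, s = 1 − 1·0 = 1, t = 0 − 1·1 = -1  (check: 426·1 + 231·(-1) = 195)
  q = 1: r = 36, s = 0 − 1·1 = -1, t = 1 − 1·(-1) = 2  (check: 426·(-1) + 231·2 = 36)
  q = 5: r = 15, s = 1 − 5·(-1) = 6, t = -1 − 5·2 = -11  (check: 426·6 + 231·(-11) = 15)
  q = 2: r = 6, s = -1 − 2·6 = -13, t = 2 − 2·(-11) = 24  (check: 426·(-13) + 231·24 = 6)
  q = 2: r = 3, s = 6 − 2·(-13) = 32, t = -11 − 2·24 = -59  (check: 426·32 + 231·(-59) = 3)
The row with r = 3 (the gcd) gives the Bezout coefficients s = 32, t = -59.
Result: 426 · (32) + 231 · (-59) = 3.

gcd(426, 231) = 3; s = 32, t = -59 (check: 426·32 + 231·(-59) = 3).


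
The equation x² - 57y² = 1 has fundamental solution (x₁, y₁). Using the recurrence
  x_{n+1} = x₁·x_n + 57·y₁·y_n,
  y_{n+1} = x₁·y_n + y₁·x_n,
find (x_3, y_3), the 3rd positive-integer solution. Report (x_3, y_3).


Step 1: Find the fundamental solution (x₁, y₁) of x² - 57y² = 1.
  Expand √57 as a continued fraction. a₀ = ⌊√57⌋ = 7; iterate m_{k+1} = d_k·a_k − m_k, d_{k+1} = (57 − m_{k+1}²)/d_k, a_{k+1} = ⌊(a₀ + m_{k+1})/d_{k+1}⌋ (starting m₀ = 0, d₀ = 1), with convergents p_k = a_k·p_{k-1} + p_{k-2}, q_k = a_k·q_{k-1} + q_{k-2} (p₋₁ = 1, q₋₁ = 0):
  k = 0: a₀ = 7; p₀/q₀ = 7/1; p₀² − 57·q₀² = 49 − 57 = -8.
  k = 1: m = 7, d = 8, a = ⌊(7 + 7)/8⌋ = 1; p/q = (1·7 + 1)/(1·1 + 0) = 8/1; p² − 57·q² = 64 − 57 = 7.
  k = 2: m = 1, d = 7, a = ⌊(7 + 1)/7⌋ = 1; p/q = (1·8 + 7)/(1·1 + 1) = 15/2; p² − 57·q² = 225 − 228 = -3.
  k = 3: m = 6, d = 3, a = ⌊(7 + 6)/3⌋ = 4; p/q = (4·15 + 8)/(4·2 + 1) = 68/9; p² − 57·q² = 4624 − 4617 = 7.
  k = 4: m = 6, d = 7, a = ⌊(7 + 6)/7⌋ = 1; p/q = (1·68 + 15)/(1·9 + 2) = 83/11; p² − 57·q² = 6889 − 6897 = -8.
  k = 5: m = 1, d = 8, a = ⌊(7 + 1)/8⌋ = 1; p/q = (1·83 + 68)/(1·11 + 9) = 151/20; p² − 57·q² = 22801 − 22800 = 1.
  The first convergent with p² − 57·q² = 1 gives the fundamental solution (x₁, y₁) = (151, 20).
Step 2: Apply the recurrence (x_{n+1}, y_{n+1}) = (x₁x_n + 57y₁y_n, x₁y_n + y₁x_n) repeatedly.
  From (x_1, y_1) = (151, 20): x_2 = 151·151 + 57·20·20 = 45601; y_2 = 151·20 + 20·151 = 6040.
  From (x_2, y_2) = (45601, 6040): x_3 = 151·45601 + 57·20·6040 = 13771351; y_3 = 151·6040 + 20·45601 = 1824060.
Step 3: Verify x_3² - 57·y_3² = 189650108365201 - 189650108365200 = 1 (should be 1). ✓

(x_1, y_1) = (151, 20); (x_3, y_3) = (13771351, 1824060).


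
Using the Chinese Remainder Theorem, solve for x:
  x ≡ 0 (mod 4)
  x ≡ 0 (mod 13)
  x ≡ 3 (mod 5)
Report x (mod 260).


Moduli 4, 13, 5 are pairwise coprime; by CRT there is a unique solution modulo M = 4 · 13 · 5 = 260.
Solve pairwise, accumulating the modulus:
  Start with x ≡ 0 (mod 4).
  Combine with x ≡ 0 (mod 13): since gcd(4, 13) = 1, we get a unique residue mod 52.
    Write x = 0 + 4·t and substitute into x ≡ 0 (mod 13): 4·t ≡ 0 − 0 = 0 (mod 13).
    The inverse of 4 mod 13 is 10 (since 4·10 = 40 = 3·13 + 1), so t ≡ 10·0 = 0 ≡ 0 (mod 13).
    Then x = 0 + 4·0 = 0, valid modulo lcm(4, 13) = 52: x ≡ 0 (mod 52).
  Combine with x ≡ 3 (mod 5): since gcd(52, 5) = 1, we get a unique residue mod 260.
    Write x = 0 + 52·t and substitute into x ≡ 3 (mod 5): 52·t ≡ 3 − 0 = 3 (mod 5).
    Reduce coefficients mod 5: 2·t ≡ 3 (mod 5).
    The inverse of 2 mod 5 is 3 (since 2·3 = 6 = 1·5 + 1), so t ≡ 3·3 = 9 ≡ 4 (mod 5).
    Then x = 0 + 52·4 = 208, valid modulo lcm(52, 5) = 260: x ≡ 208 (mod 260).
Verify: 208 mod 4 = 0 ✓, 208 mod 13 = 0 ✓, 208 mod 5 = 3 ✓.

x ≡ 208 (mod 260).


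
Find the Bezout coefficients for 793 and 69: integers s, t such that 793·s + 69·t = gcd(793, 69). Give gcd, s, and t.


Euclidean algorithm on (793, 69) — divide until remainder is 0:
  793 = 11 · 69 + 34
  69 = 2 · 34 + 1
  34 = 34 · 1 + 0
gcd(793, 69) = 1.
Track Bezout coefficients alongside the remainders: start with r₀ = 793 = a·1 + b·0 (s = 1, t = 0) and r₁ = 69 = a·0 + b·1 (s = 0, t = 1); each new remainder r_{k+1} = r_{k-1} − q_k·r_k inherits s_{k+1} = s_{k-1} − q_k·s_k, t_{k+1} = t_{k-1} − q_k·t_k, so r_k = a·s_k + b·t_k at every step:
  q = 11: r = 34, s = 1 − 11·0 = 1, t = 0 − 11·1 = -11  (check: 793·1 + 69·(-11) = 34)
  q = 2: r = 1, s = 0 − 2·1 = -2, t = 1 − 2·(-11) = 23  (check: 793·(-2) + 69·23 = 1)
The row with r = 1 (the gcd) gives the Bezout coefficients s = -2, t = 23.
Result: 793 · (-2) + 69 · (23) = 1.

gcd(793, 69) = 1; s = -2, t = 23 (check: 793·(-2) + 69·23 = 1).


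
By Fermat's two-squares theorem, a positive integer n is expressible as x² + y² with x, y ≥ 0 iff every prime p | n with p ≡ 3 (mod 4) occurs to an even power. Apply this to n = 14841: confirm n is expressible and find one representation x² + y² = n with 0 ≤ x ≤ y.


Step 1: Factor n = 14841 = 3^2 · 17 · 97.
Step 2: Check the mod-4 condition on each prime factor: 3 ≡ 3 (mod 4), exponent 2 (must be even); 17 ≡ 1 (mod 4), exponent 1; 97 ≡ 1 (mod 4), exponent 1.
All primes ≡ 3 (mod 4) appear to even exponent (or don't appear), so by the two-squares theorem n IS expressible as a sum of two squares.
Step 3: Build a representation. Group n = k² · m with k = 3 and m = 17 · 97 = 1649 (a product of primes ≡ 1 (mod 4)); a representation of m scales to one of n via (k·x)² + (k·y)² = k²(x² + y²). Each prime p ≡ 1 (mod 4) is itself a sum of two squares; find a² by testing p − a² for a perfect square:
  17: 17 − 1² = 16 = 4² ⇒ 17 = 1² + 4².
  97: 97 − 1² = 96, 97 − 2² = 93, 97 − 3² = 88, 97 − 4² = 81 = 9² ⇒ 97 = 4² + 9².
  Combine using the Brahmagupta–Fibonacci identity (a² + b²)(c² + d²) = (ac − bd)² + (ad + bc)² = (ac + bd)² + (ad − bc)²:
  17 · 97 = 1649: from (1² + 4²)(4² + 9²), take (1·4 − 4·9, 1·9 + 4·4) = (4 − 36, 9 + 16) = (-32, 25); dropping signs (only squares matter) gives (32, 25); check 32² + 25² = 1024 + 625 = 1649 ✓.
  Scale by k = 3: (3·32, 3·25) = (96, 75).
Step 4: Order so x ≤ y and verify: 75² + 96² = 5625 + 9216 = 14841 = n. ✓

n = 14841 = 75² + 96² (one valid representation with x ≤ y).


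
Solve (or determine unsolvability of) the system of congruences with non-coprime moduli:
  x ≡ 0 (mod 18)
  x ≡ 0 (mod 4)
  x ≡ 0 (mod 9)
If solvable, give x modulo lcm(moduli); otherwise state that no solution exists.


Moduli 18, 4, 9 are not pairwise coprime, so CRT works modulo lcm(m_i) when all pairwise compatibility conditions hold.
Pairwise compatibility: gcd(m_i, m_j) must divide a_i - a_j for every pair.
Merge one congruence at a time:
  Start: x ≡ 0 (mod 18).
  Combine with x ≡ 0 (mod 4): gcd(18, 4) = 2; 0 - 0 = 0, which IS divisible by 2, so compatible.
    Write x = 0 + 18·t and substitute into x ≡ 0 (mod 4): 18·t ≡ 0 − 0 = 0 (mod 4).
    Divide the congruence (and modulus) by g = 2: 9·t ≡ 0 (mod 2).
    Reduce coefficients mod 2: 1·t ≡ 0 (mod 2).
    So t ≡ 0 (mod 2).
    Then x = 0 + 18·0 = 0, valid modulo lcm(18, 4) = 36: x ≡ 0 (mod 36).
  Combine with x ≡ 0 (mod 9): gcd(36, 9) = 9; 0 - 0 = 0, which IS divisible by 9, so compatible.
    Write x = 0 + 36·t and substitute into x ≡ 0 (mod 9): 36·t ≡ 0 − 0 = 0 (mod 9).
    Divide the congruence (and modulus) by g = 9: 4·t ≡ 0 (mod 1).
    Modulo 1 every t works; take t = 0.
    Then x = 0 + 36·0 = 0, valid modulo lcm(36, 9) = 36: x ≡ 0 (mod 36).
Verify: 0 mod 18 = 0, 0 mod 4 = 0, 0 mod 9 = 0.

x ≡ 0 (mod 36).


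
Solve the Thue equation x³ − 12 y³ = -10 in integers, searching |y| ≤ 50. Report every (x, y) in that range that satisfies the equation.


The equation is x³ - 12y³ = -10. For fixed y, x³ = 12·y³ − 10, so a solution requires the RHS to be a perfect cube.
Strategy: iterate y from -50 to 50, compute RHS = 12·y³ − 10, and check whether it is a (positive or negative) perfect cube.
Check small values of y:
  y = 0: RHS = -10 is not a perfect cube.
  y = 1: RHS = 2 is not a perfect cube.
  y = -1: RHS = -22 is not a perfect cube.
  y = 2: RHS = 86 is not a perfect cube.
  y = -2: RHS = -106 is not a perfect cube.
  y = 3: RHS = 314 is not a perfect cube.
  y = -3: RHS = -334 is not a perfect cube.
Continuing the search up to |y| = 50 finds no solutions either.
No (x, y) in the scanned range satisfies the equation.

No integer solutions with |y| ≤ 50.


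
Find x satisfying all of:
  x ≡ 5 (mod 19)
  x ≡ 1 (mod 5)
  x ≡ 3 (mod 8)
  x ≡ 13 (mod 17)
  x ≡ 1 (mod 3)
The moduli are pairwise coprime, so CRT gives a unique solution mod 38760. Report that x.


Product of moduli M = 19 · 5 · 8 · 17 · 3 = 38760.
Merge one congruence at a time:
  Start: x ≡ 5 (mod 19).
  Combine with x ≡ 1 (mod 5); new modulus lcm = 95.
    Write x = 5 + 19·t and substitute into x ≡ 1 (mod 5): 19·t ≡ 1 − 5 = -4 (mod 5).
    Reduce coefficients mod 5: 4·t ≡ 1 (mod 5).
    The inverse of 4 mod 5 is 4 (since 4·4 = 16 = 3·5 + 1), so t ≡ 4·1 = 4 ≡ 4 (mod 5).
    Then x = 5 + 19·4 = 81, valid modulo lcm(19, 5) = 95: x ≡ 81 (mod 95).
  Combine with x ≡ 3 (mod 8); new modulus lcm = 760.
    Write x = 81 + 95·t and substitute into x ≡ 3 (mod 8): 95·t ≡ 3 − 81 = -78 (mod 8).
    Reduce coefficients mod 8: 7·t ≡ 2 (mod 8).
    The inverse of 7 mod 8 is 7 (since 7·7 = 49 = 6·8 + 1), so t ≡ 7·2 = 14 ≡ 6 (mod 8).
    Then x = 81 + 95·6 = 651, valid modulo lcm(95, 8) = 760: x ≡ 651 (mod 760).
  Combine with x ≡ 13 (mod 17); new modulus lcm = 12920.
    Write x = 651 + 760·t and substitute into x ≡ 13 (mod 17): 760·t ≡ 13 − 651 = -638 (mod 17).
    Reduce coefficients mod 17: 12·t ≡ 8 (mod 17).
    The inverse of 12 mod 17 is 10 (since 12·10 = 120 = 7·17 + 1), so t ≡ 10·8 = 80 ≡ 12 (mod 17).
    Then x = 651 + 760·12 = 9771, valid modulo lcm(760, 17) = 12920: x ≡ 9771 (mod 12920).
  Combine with x ≡ 1 (mod 3); new modulus lcm = 38760.
    Write x = 9771 + 12920·t and substitute into x ≡ 1 (mod 3): 12920·t ≡ 1 − 9771 = -9770 (mod 3).
    Reduce coefficients mod 3: 2·t ≡ 1 (mod 3).
    The inverse of 2 mod 3 is 2 (since 2·2 = 4 = 1·3 + 1), so t ≡ 2·1 = 2 ≡ 2 (mod 3).
    Then x = 9771 + 12920·2 = 35611, valid modulo lcm(12920, 3) = 38760: x ≡ 35611 (mod 38760).
Verify against each original: 35611 mod 19 = 5, 35611 mod 5 = 1, 35611 mod 8 = 3, 35611 mod 17 = 13, 35611 mod 3 = 1.

x ≡ 35611 (mod 38760).


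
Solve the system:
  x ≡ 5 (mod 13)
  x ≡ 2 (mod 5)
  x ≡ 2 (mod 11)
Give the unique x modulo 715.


Moduli 13, 5, 11 are pairwise coprime; by CRT there is a unique solution modulo M = 13 · 5 · 11 = 715.
Solve pairwise, accumulating the modulus:
  Start with x ≡ 5 (mod 13).
  Combine with x ≡ 2 (mod 5): since gcd(13, 5) = 1, we get a unique residue mod 65.
    Write x = 5 + 13·t and substitute into x ≡ 2 (mod 5): 13·t ≡ 2 − 5 = -3 (mod 5).
    Reduce coefficients mod 5: 3·t ≡ 2 (mod 5).
    The inverse of 3 mod 5 is 2 (since 3·2 = 6 = 1·5 + 1), so t ≡ 2·2 = 4 ≡ 4 (mod 5).
    Then x = 5 + 13·4 = 57, valid modulo lcm(13, 5) = 65: x ≡ 57 (mod 65).
  Combine with x ≡ 2 (mod 11): since gcd(65, 11) = 1, we get a unique residue mod 715.
    Write x = 57 + 65·t and substitute into x ≡ 2 (mod 11): 65·t ≡ 2 − 57 = -55 (mod 11).
    Reduce coefficients mod 11: 10·t ≡ 0 (mod 11).
    The inverse of 10 mod 11 is 10 (since 10·10 = 100 = 9·11 + 1), so t ≡ 10·0 = 0 ≡ 0 (mod 11).
    Then x = 57 + 65·0 = 57, valid modulo lcm(65, 11) = 715: x ≡ 57 (mod 715).
Verify: 57 mod 13 = 5 ✓, 57 mod 5 = 2 ✓, 57 mod 11 = 2 ✓.

x ≡ 57 (mod 715).


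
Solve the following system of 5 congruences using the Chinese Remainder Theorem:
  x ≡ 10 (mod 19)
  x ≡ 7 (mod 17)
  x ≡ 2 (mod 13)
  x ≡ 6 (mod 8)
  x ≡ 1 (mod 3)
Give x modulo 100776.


Product of moduli M = 19 · 17 · 13 · 8 · 3 = 100776.
Merge one congruence at a time:
  Start: x ≡ 10 (mod 19).
  Combine with x ≡ 7 (mod 17); new modulus lcm = 323.
    Write x = 10 + 19·t and substitute into x ≡ 7 (mod 17): 19·t ≡ 7 − 10 = -3 (mod 17).
    Reduce coefficients mod 17: 2·t ≡ 14 (mod 17).
    The inverse of 2 mod 17 is 9 (since 2·9 = 18 = 1·17 + 1), so t ≡ 9·14 = 126 ≡ 7 (mod 17).
    Then x = 10 + 19·7 = 143, valid modulo lcm(19, 17) = 323: x ≡ 143 (mod 323).
  Combine with x ≡ 2 (mod 13); new modulus lcm = 4199.
    Write x = 143 + 323·t and substitute into x ≡ 2 (mod 13): 323·t ≡ 2 − 143 = -141 (mod 13).
    Reduce coefficients mod 13: 11·t ≡ 2 (mod 13).
    The inverse of 11 mod 13 is 6 (since 11·6 = 66 = 5·13 + 1), so t ≡ 6·2 = 12 ≡ 12 (mod 13).
    Then x = 143 + 323·12 = 4019, valid modulo lcm(323, 13) = 4199: x ≡ 4019 (mod 4199).
  Combine with x ≡ 6 (mod 8); new modulus lcm = 33592.
    Write x = 4019 + 4199·t and substitute into x ≡ 6 (mod 8): 4199·t ≡ 6 − 4019 = -4013 (mod 8).
    Reduce coefficients mod 8: 7·t ≡ 3 (mod 8).
    The inverse of 7 mod 8 is 7 (since 7·7 = 49 = 6·8 + 1), so t ≡ 7·3 = 21 ≡ 5 (mod 8).
    Then x = 4019 + 4199·5 = 25014, valid modulo lcm(4199, 8) = 33592: x ≡ 25014 (mod 33592).
  Combine with x ≡ 1 (mod 3); new modulus lcm = 100776.
    Write x = 25014 + 33592·t and substitute into x ≡ 1 (mod 3): 33592·t ≡ 1 − 25014 = -25013 (mod 3).
    Reduce coefficients mod 3: 1·t ≡ 1 (mod 3).
    So t ≡ 1 (mod 3).
    Then x = 25014 + 33592·1 = 58606, valid modulo lcm(33592, 3) = 100776: x ≡ 58606 (mod 100776).
Verify against each original: 58606 mod 19 = 10, 58606 mod 17 = 7, 58606 mod 13 = 2, 58606 mod 8 = 6, 58606 mod 3 = 1.

x ≡ 58606 (mod 100776).


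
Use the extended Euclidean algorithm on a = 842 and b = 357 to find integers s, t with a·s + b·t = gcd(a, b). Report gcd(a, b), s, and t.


Euclidean algorithm on (842, 357) — divide until remainder is 0:
  842 = 2 · 357 + 128
  357 = 2 · 128 + 101
  128 = 1 · 101 + 27
  101 = 3 · 27 + 20
  27 = 1 · 20 + 7
  20 = 2 · 7 + 6
  7 = 1 · 6 + 1
  6 = 6 · 1 + 0
gcd(842, 357) = 1.
Track Bezout coefficients alongside the remainders: start with r₀ = 842 = a·1 + b·0 (s = 1, t = 0) and r₁ = 357 = a·0 + b·1 (s = 0, t = 1); each new remainder r_{k+1} = r_{k-1} − q_k·r_k inherits s_{k+1} = s_{k-1} − q_k·s_k, t_{k+1} = t_{k-1} − q_k·t_k, so r_k = a·s_k + b·t_k at every step:
  q = 2: r = 128, s = 1 − 2·0 = 1, t = 0 − 2·1 = -2  (check: 842·1 + 357·(-2) = 128)
  q = 2: r = 101, s = 0 − 2·1 = -2, t = 1 − 2·(-2) = 5  (check: 842·(-2) + 357·5 = 101)
  q = 1: r = 27, s = 1 − 1·(-2) = 3, t = -2 − 1·5 = -7  (check: 842·3 + 357·(-7) = 27)
  q = 3: r = 20, s = -2 − 3·3 = -11, t = 5 − 3·(-7) = 26  (check: 842·(-11) + 357·26 = 20)
  q = 1: r = 7, s = 3 − 1·(-11) = 14, t = -7 − 1·26 = -33  (check: 842·14 + 357·(-33) = 7)
  q = 2: r = 6, s = -11 − 2·14 = -39, t = 26 − 2·(-33) = 92  (check: 842·(-39) + 357·92 = 6)
  q = 1: r = 1, s = 14 − 1·(-39) = 53, t = -33 − 1·92 = -125  (check: 842·53 + 357·(-125) = 1)
The row with r = 1 (the gcd) gives the Bezout coefficients s = 53, t = -125.
Result: 842 · (53) + 357 · (-125) = 1.

gcd(842, 357) = 1; s = 53, t = -125 (check: 842·53 + 357·(-125) = 1).


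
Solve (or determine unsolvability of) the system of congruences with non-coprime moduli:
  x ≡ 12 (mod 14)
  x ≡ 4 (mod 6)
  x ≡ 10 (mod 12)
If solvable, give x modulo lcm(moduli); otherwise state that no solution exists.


Moduli 14, 6, 12 are not pairwise coprime, so CRT works modulo lcm(m_i) when all pairwise compatibility conditions hold.
Pairwise compatibility: gcd(m_i, m_j) must divide a_i - a_j for every pair.
Merge one congruence at a time:
  Start: x ≡ 12 (mod 14).
  Combine with x ≡ 4 (mod 6): gcd(14, 6) = 2; 4 - 12 = -8, which IS divisible by 2, so compatible.
    Write x = 12 + 14·t and substitute into x ≡ 4 (mod 6): 14·t ≡ 4 − 12 = -8 (mod 6).
    Divide the congruence (and modulus) by g = 2: 7·t ≡ -4 (mod 3).
    Reduce coefficients mod 3: 1·t ≡ 2 (mod 3).
    So t ≡ 2 (mod 3).
    Then x = 12 + 14·2 = 40, valid modulo lcm(14, 6) = 42: x ≡ 40 (mod 42).
  Combine with x ≡ 10 (mod 12): gcd(42, 12) = 6; 10 - 40 = -30, which IS divisible by 6, so compatible.
    Write x = 40 + 42·t and substitute into x ≡ 10 (mod 12): 42·t ≡ 10 − 40 = -30 (mod 12).
    Divide the congruence (and modulus) by g = 6: 7·t ≡ -5 (mod 2).
    Reduce coefficients mod 2: 1·t ≡ 1 (mod 2).
    So t ≡ 1 (mod 2).
    Then x = 40 + 42·1 = 82, valid modulo lcm(42, 12) = 84: x ≡ 82 (mod 84).
Verify: 82 mod 14 = 12, 82 mod 6 = 4, 82 mod 12 = 10.

x ≡ 82 (mod 84).


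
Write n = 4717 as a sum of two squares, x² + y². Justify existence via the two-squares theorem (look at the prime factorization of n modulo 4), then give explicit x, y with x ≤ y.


Step 1: Factor n = 4717 = 53 · 89.
Step 2: Check the mod-4 condition on each prime factor: 53 ≡ 1 (mod 4), exponent 1; 89 ≡ 1 (mod 4), exponent 1.
All primes ≡ 3 (mod 4) appear to even exponent (or don't appear), so by the two-squares theorem n IS expressible as a sum of two squares.
Step 3: Build a representation. Here n = 53 · 89 is a product of primes ≡ 1 (mod 4). Each prime p ≡ 1 (mod 4) is itself a sum of two squares; find a² by testing p − a² for a perfect square:
  53: 53 − 1² = 52, 53 − 2² = 49 = 7² ⇒ 53 = 2² + 7².
  89: 89 − 1² = 88, 89 − 2² = 85, 89 − 3² = 80, 89 − 4² = 73, 89 − 5² = 64 = 8² ⇒ 89 = 5² + 8².
  Combine using the Brahmagupta–Fibonacci identity (a² + b²)(c² + d²) = (ac − bd)² + (ad + bc)² = (ac + bd)² + (ad − bc)²:
  53 · 89 = 4717: from (2² + 7²)(5² + 8²), take (2·5 − 7·8, 2·8 + 7·5) = (10 − 56, 16 + 35) = (-46, 51); dropping signs (only squares matter) gives (46, 51); check 46² + 51² = 2116 + 2601 = 4717 ✓.
Step 4: Order so x ≤ y and verify: 46² + 51² = 2116 + 2601 = 4717 = n. ✓

n = 4717 = 46² + 51² (one valid representation with x ≤ y).


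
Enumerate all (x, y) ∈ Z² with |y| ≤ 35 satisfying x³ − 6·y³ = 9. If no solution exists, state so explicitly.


The equation is x³ - 6y³ = 9. For fixed y, x³ = 6·y³ + 9, so a solution requires the RHS to be a perfect cube.
Strategy: iterate y from -35 to 35, compute RHS = 6·y³ + 9, and check whether it is a (positive or negative) perfect cube.
Check small values of y:
  y = 0: RHS = 9 is not a perfect cube.
  y = 1: RHS = 15 is not a perfect cube.
  y = -1: RHS = 3 is not a perfect cube.
  y = 2: RHS = 57 is not a perfect cube.
  y = -2: RHS = -39 is not a perfect cube.
  y = 3: RHS = 171 is not a perfect cube.
  y = -3: RHS = -153 is not a perfect cube.
Continuing the search up to |y| = 35 finds no solutions either.
No (x, y) in the scanned range satisfies the equation.

No integer solutions with |y| ≤ 35.


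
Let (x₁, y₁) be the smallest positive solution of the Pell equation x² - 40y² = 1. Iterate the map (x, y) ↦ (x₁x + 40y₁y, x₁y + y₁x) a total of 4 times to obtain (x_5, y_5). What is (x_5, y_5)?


Step 1: Find the fundamental solution (x₁, y₁) of x² - 40y² = 1.
  Expand √40 as a continued fraction. a₀ = ⌊√40⌋ = 6; iterate m_{k+1} = d_k·a_k − m_k, d_{k+1} = (40 − m_{k+1}²)/d_k, a_{k+1} = ⌊(a₀ + m_{k+1})/d_{k+1}⌋ (starting m₀ = 0, d₀ = 1), with convergents p_k = a_k·p_{k-1} + p_{k-2}, q_k = a_k·q_{k-1} + q_{k-2} (p₋₁ = 1, q₋₁ = 0):
  k = 0: a₀ = 6; p₀/q₀ = 6/1; p₀² − 40·q₀² = 36 − 40 = -4.
  k = 1: m = 6, d = 4, a = ⌊(6 + 6)/4⌋ = 3; p/q = (3·6 + 1)/(3·1 + 0) = 19/3; p² − 40·q² = 361 − 360 = 1.
  The first convergent with p² − 40·q² = 1 gives the fundamental solution (x₁, y₁) = (19, 3).
Step 2: Apply the recurrence (x_{n+1}, y_{n+1}) = (x₁x_n + 40y₁y_n, x₁y_n + y₁x_n) repeatedly.
  From (x_1, y_1) = (19, 3): x_2 = 19·19 + 40·3·3 = 721; y_2 = 19·3 + 3·19 = 114.
  From (x_2, y_2) = (721, 114): x_3 = 19·721 + 40·3·114 = 27379; y_3 = 19·114 + 3·721 = 4329.
  From (x_3, y_3) = (27379, 4329): x_4 = 19·27379 + 40·3·4329 = 1039681; y_4 = 19·4329 + 3·27379 = 164388.
  From (x_4, y_4) = (1039681, 164388): x_5 = 19·1039681 + 40·3·164388 = 39480499; y_5 = 19·164388 + 3·1039681 = 6242415.
Step 3: Verify x_5² - 40·y_5² = 1558709801289001 - 1558709801289000 = 1 (should be 1). ✓

(x_1, y_1) = (19, 3); (x_5, y_5) = (39480499, 6242415).
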